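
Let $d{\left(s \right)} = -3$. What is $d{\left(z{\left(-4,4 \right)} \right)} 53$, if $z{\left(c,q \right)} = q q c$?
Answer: $-159$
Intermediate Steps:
$z{\left(c,q \right)} = c q^{2}$ ($z{\left(c,q \right)} = q^{2} c = c q^{2}$)
$d{\left(z{\left(-4,4 \right)} \right)} 53 = \left(-3\right) 53 = -159$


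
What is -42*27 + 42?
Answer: -1092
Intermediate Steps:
-42*27 + 42 = -1134 + 42 = -1092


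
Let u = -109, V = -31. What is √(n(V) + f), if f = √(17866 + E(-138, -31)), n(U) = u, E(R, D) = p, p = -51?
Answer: √(-109 + √17815) ≈ 4.9470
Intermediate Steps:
E(R, D) = -51
n(U) = -109
f = √17815 (f = √(17866 - 51) = √17815 ≈ 133.47)
√(n(V) + f) = √(-109 + √17815)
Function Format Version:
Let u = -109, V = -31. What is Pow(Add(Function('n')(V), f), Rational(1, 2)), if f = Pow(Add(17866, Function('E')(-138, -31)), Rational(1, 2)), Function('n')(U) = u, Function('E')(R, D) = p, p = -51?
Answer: Pow(Add(-109, Pow(17815, Rational(1, 2))), Rational(1, 2)) ≈ 4.9470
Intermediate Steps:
Function('E')(R, D) = -51
Function('n')(U) = -109
f = Pow(17815, Rational(1, 2)) (f = Pow(Add(17866, -51), Rational(1, 2)) = Pow(17815, Rational(1, 2)) ≈ 133.47)
Pow(Add(Function('n')(V), f), Rational(1, 2)) = Pow(Add(-109, Pow(17815, Rational(1, 2))), Rational(1, 2))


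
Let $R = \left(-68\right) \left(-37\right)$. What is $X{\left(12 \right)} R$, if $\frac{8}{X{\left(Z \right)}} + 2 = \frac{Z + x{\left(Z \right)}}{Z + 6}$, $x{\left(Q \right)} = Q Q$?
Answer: $\frac{15096}{5} \approx 3019.2$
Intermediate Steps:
$x{\left(Q \right)} = Q^{2}$
$R = 2516$
$X{\left(Z \right)} = \frac{8}{-2 + \frac{Z + Z^{2}}{6 + Z}}$ ($X{\left(Z \right)} = \frac{8}{-2 + \frac{Z + Z^{2}}{Z + 6}} = \frac{8}{-2 + \frac{Z + Z^{2}}{6 + Z}}$)
$X{\left(12 \right)} R = \frac{8 \left(6 + 12\right)}{-12 + 12^{2} - 12} \cdot 2516 = 8 \frac{1}{-12 + 144 - 12} \cdot 18 \cdot 2516 = 8 \cdot \frac{1}{120} \cdot 18 \cdot 2516 = \frac{6}{5} \cdot 2516 = \frac{15096}{5}$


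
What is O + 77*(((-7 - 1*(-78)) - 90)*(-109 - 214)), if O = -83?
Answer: 472466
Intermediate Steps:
O + 77*(((-7 - 1*(-78)) - 90)*(-109 - 214)) = -83 + 77*(((-7 - 1*(-78)) - 90)*(-109 - 214)) = -83 + 77*(((-7 + 78) - 90)*(-323)) = -83 + 77*((71 - 90)*(-323)) = -83 + 77*(-19*(-323)) = -83 + 77*6137 = -83 + 472549 = 472466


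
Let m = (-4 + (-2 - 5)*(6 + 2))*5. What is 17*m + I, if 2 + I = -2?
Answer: -5104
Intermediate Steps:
I = -4 (I = -2 - 2 = -4)
m = -300 (m = (-4 - 7*8)*5 = (-4 - 56)*5 = -60*5 = -300)
17*m + I = 17*(-300) - 4 = -5100 - 4 = -5104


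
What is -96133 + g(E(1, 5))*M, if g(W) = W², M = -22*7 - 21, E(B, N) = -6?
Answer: -102433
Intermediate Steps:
M = -175 (M = -154 - 21 = -175)
-96133 + g(E(1, 5))*M = -96133 + (-6)²*(-175) = -96133 + 36*(-175) = -96133 - 6300 = -102433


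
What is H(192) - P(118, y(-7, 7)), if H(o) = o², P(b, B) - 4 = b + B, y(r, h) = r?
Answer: 36749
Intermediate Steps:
P(b, B) = 4 + B + b (P(b, B) = 4 + (b + B) = 4 + (B + b) = 4 + B + b)
H(192) - P(118, y(-7, 7)) = 192² - (4 - 7 + 118) = 36864 - 1*115 = 36864 - 115 = 36749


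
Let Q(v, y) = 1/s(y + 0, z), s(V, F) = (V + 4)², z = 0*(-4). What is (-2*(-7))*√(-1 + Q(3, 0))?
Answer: 7*I*√15/2 ≈ 13.555*I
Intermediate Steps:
z = 0
s(V, F) = (4 + V)²
Q(v, y) = (4 + y)⁻² (Q(v, y) = 1/((4 + (y + 0))²) = 1/((4 + y)²) = (4 + y)⁻²)
(-2*(-7))*√(-1 + Q(3, 0)) = (-2*(-7))*√(-1 + (4 + 0)⁻²) = 14*√(-1 + 4⁻²) = 14*√(-1 + 1/16) = 14*√(-15/16) = 14*(I*√15/4) = 7*I*√15/2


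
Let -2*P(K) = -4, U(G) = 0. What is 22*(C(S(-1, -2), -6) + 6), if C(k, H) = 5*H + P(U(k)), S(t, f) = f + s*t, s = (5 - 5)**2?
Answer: -484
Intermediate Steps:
s = 0 (s = 0**2 = 0)
P(K) = 2 (P(K) = -1/2*(-4) = 2)
S(t, f) = f (S(t, f) = f + 0*t = f + 0 = f)
C(k, H) = 2 + 5*H (C(k, H) = 5*H + 2 = 2 + 5*H)
22*(C(S(-1, -2), -6) + 6) = 22*((2 + 5*(-6)) + 6) = 22*((2 - 30) + 6) = 22*(-28 + 6) = 22*(-22) = -484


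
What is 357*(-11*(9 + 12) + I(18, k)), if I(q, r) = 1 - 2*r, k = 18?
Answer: -94962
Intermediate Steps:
357*(-11*(9 + 12) + I(18, k)) = 357*(-11*(9 + 12) + (1 - 2*18)) = 357*(-11*21 + (1 - 36)) = 357*(-231 - 35) = 357*(-266) = -94962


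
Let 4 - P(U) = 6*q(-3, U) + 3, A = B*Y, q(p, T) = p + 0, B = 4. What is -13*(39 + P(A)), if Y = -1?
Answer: -754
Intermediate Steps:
q(p, T) = p
A = -4 (A = 4*(-1) = -4)
P(U) = 19 (P(U) = 4 - (6*(-3) + 3) = 4 - (-18 + 3) = 4 - 1*(-15) = 4 + 15 = 19)
-13*(39 + P(A)) = -13*(39 + 19) = -13*58 = -754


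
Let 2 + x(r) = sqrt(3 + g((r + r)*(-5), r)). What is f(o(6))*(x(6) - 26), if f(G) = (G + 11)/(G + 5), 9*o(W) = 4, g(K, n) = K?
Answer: -412/7 + 103*I*sqrt(57)/49 ≈ -58.857 + 15.87*I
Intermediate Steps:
x(r) = -2 + sqrt(3 - 10*r) (x(r) = -2 + sqrt(3 + (r + r)*(-5)) = -2 + sqrt(3 + (2*r)*(-5)) = -2 + sqrt(3 - 10*r))
o(W) = 4/9 (o(W) = (1/9)*4 = 4/9)
f(G) = (11 + G)/(5 + G)
f(o(6))*(x(6) - 26) = ((11 + 4/9)/(5 + 4/9))*((-2 + sqrt(3 - 10*6)) - 26) = ((103/9)/(49/9))*((-2 + sqrt(3 - 60)) - 26) = ((9/49)*(103/9))*((-2 + sqrt(-57)) - 26) = 103*((-2 + I*sqrt(57)) - 26)/49 = 103*(-28 + I*sqrt(57))/49 = -412/7 + 103*I*sqrt(57)/49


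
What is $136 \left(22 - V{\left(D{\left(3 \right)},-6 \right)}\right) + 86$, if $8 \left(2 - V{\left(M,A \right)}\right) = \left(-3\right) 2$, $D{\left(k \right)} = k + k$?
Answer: $2704$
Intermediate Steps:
$D{\left(k \right)} = 2 k$
$V{\left(M,A \right)} = \frac{11}{4}$ ($V{\left(M,A \right)} = 2 - \frac{\left(-3\right) 2}{8} = 2 - - \frac{3}{4} = 2 + \frac{3}{4} = \frac{11}{4}$)
$136 \left(22 - V{\left(D{\left(3 \right)},-6 \right)}\right) + 86 = 136 \left(22 - \frac{11}{4}\right) + 86 = 136 \cdot \frac{77}{4} + 86 = 2618 + 86 = 2704$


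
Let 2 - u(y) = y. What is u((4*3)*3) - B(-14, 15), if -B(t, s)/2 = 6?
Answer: -22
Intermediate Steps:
B(t, s) = -12 (B(t, s) = -2*6 = -12)
u(y) = 2 - y
u((4*3)*3) - B(-14, 15) = (2 - 4*3*3) - 1*(-12) = (2 - 12*3) + 12 = (2 - 1*36) + 12 = (2 - 36) + 12 = -34 + 12 = -22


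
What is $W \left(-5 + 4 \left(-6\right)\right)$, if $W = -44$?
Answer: $1276$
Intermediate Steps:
$W \left(-5 + 4 \left(-6\right)\right) = - 44 \left(-5 + 4 \left(-6\right)\right) = - 44 \left(-5 - 24\right) = \left(-44\right) \left(-29\right) = 1276$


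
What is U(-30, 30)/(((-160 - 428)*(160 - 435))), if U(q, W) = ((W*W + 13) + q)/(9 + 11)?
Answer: 883/3234000 ≈ 0.00027304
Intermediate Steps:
U(q, W) = 13/20 + q/20 + W²/20 (U(q, W) = ((W² + 13) + q)/20 = ((13 + W²) + q)*(1/20) = (13 + q + W²)*(1/20) = 13/20 + q/20 + W²/20)
U(-30, 30)/(((-160 - 428)*(160 - 435))) = (13/20 + (1/20)*(-30) + (1/20)*30²)/(((-160 - 428)*(160 - 435))) = (13/20 - 3/2 + (1/20)*900)/((-588*(-275))) = (13/20 - 3/2 + 45)/161700 = (883/20)*(1/161700) = 883/3234000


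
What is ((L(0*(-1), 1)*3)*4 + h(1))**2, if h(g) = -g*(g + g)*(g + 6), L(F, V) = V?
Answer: 4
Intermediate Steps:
h(g) = -2*g**2*(6 + g) (h(g) = -g*(2*g)*(6 + g) = -g*2*g*(6 + g) = -2*g**2*(6 + g))
((L(0*(-1), 1)*3)*4 + h(1))**2 = ((1*3)*4 + 2*1**2*(-6 - 1*1))**2 = (3*4 + 2*1*(-6 - 1))**2 = (12 + 2*1*(-7))**2 = (12 - 14)**2 = (-2)**2 = 4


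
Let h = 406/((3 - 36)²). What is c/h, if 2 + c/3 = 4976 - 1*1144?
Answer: 6256305/203 ≈ 30819.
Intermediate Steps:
h = 406/1089 (h = 406/((-33)²) = 406/1089 ≈ 0.37282)
c = 11490 (c = -6 + 3*(4976 - 1*1144) = -6 + 3*(4976 - 1144) = -6 + 3*3832 = -6 + 11496 = 11490)
c/h = 11490/(406/1089) = 11490*(1089/406) = 6256305/203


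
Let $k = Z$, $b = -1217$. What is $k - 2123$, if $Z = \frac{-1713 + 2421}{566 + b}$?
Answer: $- \frac{460927}{217} \approx -2124.1$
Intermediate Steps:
$Z = - \frac{236}{217}$ ($Z = \frac{-1713 + 2421}{566 - 1217} = \frac{708}{-651} = 708 \left(- \frac{1}{651}\right) = - \frac{236}{217} \approx -1.0876$)
$k = - \frac{236}{217} \approx -1.0876$
$k - 2123 = - \frac{236}{217} - 2123 = - \frac{460927}{217}$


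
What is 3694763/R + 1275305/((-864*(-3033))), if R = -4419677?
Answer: -237984388363/681283330272 ≈ -0.34932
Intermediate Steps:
3694763/R + 1275305/((-864*(-3033))) = 3694763/(-4419677) + 1275305/((-864*(-3033))) = 3694763*(-1/4419677) + 1275305/2620512 = -217339/259981 + 1275305*(1/2620512) = -217339/259981 + 1275305/2620512 = -237984388363/681283330272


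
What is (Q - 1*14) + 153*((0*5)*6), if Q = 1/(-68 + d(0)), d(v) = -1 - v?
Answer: -967/69 ≈ -14.014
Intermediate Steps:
Q = -1/69 (Q = 1/(-68 + (-1 - 1*0)) = 1/(-68 + (-1 + 0)) = 1/(-68 - 1) = 1/(-69) = -1/69 ≈ -0.014493)
(Q - 1*14) + 153*((0*5)*6) = (-1/69 - 1*14) + 153*((0*5)*6) = (-1/69 - 14) + 153*(0*6) = -967/69 + 153*0 = -967/69 + 0 = -967/69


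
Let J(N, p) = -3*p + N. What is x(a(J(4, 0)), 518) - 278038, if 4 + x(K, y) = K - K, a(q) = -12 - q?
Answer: -278042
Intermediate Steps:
J(N, p) = N - 3*p
x(K, y) = -4 (x(K, y) = -4 + (K - K) = -4 + 0 = -4)
x(a(J(4, 0)), 518) - 278038 = -4 - 278038 = -278042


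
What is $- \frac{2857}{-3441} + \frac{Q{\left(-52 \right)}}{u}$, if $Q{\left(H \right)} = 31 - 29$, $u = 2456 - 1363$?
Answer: $\frac{3129583}{3761013} \approx 0.83211$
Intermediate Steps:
$u = 1093$ ($u = 2456 - 1363 = 1093$)
$Q{\left(H \right)} = 2$
$- \frac{2857}{-3441} + \frac{Q{\left(-52 \right)}}{u} = - \frac{2857}{-3441} + \frac{2}{1093} = \left(-2857\right) \left(- \frac{1}{3441}\right) + 2 \cdot \frac{1}{1093} = \frac{2857}{3441} + \frac{2}{1093} = \frac{3129583}{3761013}$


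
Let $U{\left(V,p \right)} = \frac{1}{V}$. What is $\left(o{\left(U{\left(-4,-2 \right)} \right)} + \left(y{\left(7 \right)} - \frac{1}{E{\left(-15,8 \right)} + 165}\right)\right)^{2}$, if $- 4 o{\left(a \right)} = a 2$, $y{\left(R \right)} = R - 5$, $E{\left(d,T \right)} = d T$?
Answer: $\frac{573049}{129600} \approx 4.4217$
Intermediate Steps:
$E{\left(d,T \right)} = T d$
$y{\left(R \right)} = -5 + R$
$o{\left(a \right)} = - \frac{a}{2}$ ($o{\left(a \right)} = - \frac{a 2}{4} = - \frac{2 a}{4} = - \frac{a}{2}$)
$\left(o{\left(U{\left(-4,-2 \right)} \right)} + \left(y{\left(7 \right)} - \frac{1}{E{\left(-15,8 \right)} + 165}\right)\right)^{2} = \left(- \frac{1}{2 \left(-4\right)} + \left(\left(-5 + 7\right) - \frac{1}{8 \left(-15\right) + 165}\right)\right)^{2} = \left(\left(- \frac{1}{2}\right) \left(- \frac{1}{4}\right) + \left(2 - \frac{1}{-120 + 165}\right)\right)^{2} = \left(\frac{1}{8} + \left(2 - \frac{1}{45}\right)\right)^{2} = \left(\frac{1}{8} + \frac{89}{45}\right)^{2} = \left(\frac{757}{360}\right)^{2} = \frac{573049}{129600}$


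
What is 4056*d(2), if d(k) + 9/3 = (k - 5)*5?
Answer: -73008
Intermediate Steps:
d(k) = -28 + 5*k (d(k) = -3 + (k - 5)*5 = -3 + (-5 + k)*5 = -3 + (-25 + 5*k) = -28 + 5*k)
4056*d(2) = 4056*(-28 + 5*2) = 4056*(-28 + 10) = 4056*(-18) = -73008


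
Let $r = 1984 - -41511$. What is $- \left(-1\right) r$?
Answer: $43495$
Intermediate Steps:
$r = 43495$ ($r = 1984 + 41511 = 43495$)
$- \left(-1\right) r = - \left(-1\right) 43495 = \left(-1\right) \left(-43495\right) = 43495$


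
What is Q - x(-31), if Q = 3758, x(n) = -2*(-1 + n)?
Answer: 3694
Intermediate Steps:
x(n) = 2 - 2*n
Q - x(-31) = 3758 - (2 - 2*(-31)) = 3758 - (2 + 62) = 3758 - 1*64 = 3758 - 64 = 3694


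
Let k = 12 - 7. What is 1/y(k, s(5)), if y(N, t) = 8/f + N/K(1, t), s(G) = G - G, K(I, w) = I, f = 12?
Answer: 3/17 ≈ 0.17647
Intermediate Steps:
s(G) = 0
k = 5
y(N, t) = ⅔ + N (y(N, t) = 8/12 + N/1 = 8*(1/12) + N*1 = ⅔ + N)
1/y(k, s(5)) = 1/(⅔ + 5) = 1/(17/3) = 3/17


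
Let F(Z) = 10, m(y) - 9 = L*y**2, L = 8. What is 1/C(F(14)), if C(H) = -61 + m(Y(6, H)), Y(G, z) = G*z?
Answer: 1/28748 ≈ 3.4785e-5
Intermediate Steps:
m(y) = 9 + 8*y**2
C(H) = -52 + 288*H**2 (C(H) = -61 + (9 + 8*(6*H)**2) = -61 + (9 + 8*(36*H**2)) = -61 + (9 + 288*H**2) = -52 + 288*H**2)
1/C(F(14)) = 1/(-52 + 288*10**2) = 1/(-52 + 288*100) = 1/(-52 + 28800) = 1/28748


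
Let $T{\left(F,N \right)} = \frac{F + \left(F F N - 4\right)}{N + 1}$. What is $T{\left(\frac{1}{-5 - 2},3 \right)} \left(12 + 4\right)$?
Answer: $- \frac{800}{49} \approx -16.327$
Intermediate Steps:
$T{\left(F,N \right)} = \frac{-4 + F + N F^{2}}{1 + N}$ ($T{\left(F,N \right)} = \frac{F + \left(F^{2} N - 4\right)}{1 + N} = \frac{F + \left(N F^{2} - 4\right)}{1 + N} = \frac{F + \left(-4 + N F^{2}\right)}{1 + N} = \frac{-4 + F + N F^{2}}{1 + N}$)
$T{\left(\frac{1}{-5 - 2},3 \right)} \left(12 + 4\right) = \frac{-4 + \frac{1}{-5 - 2} + 3 \left(\frac{1}{-5 - 2}\right)^{2}}{1 + 3} \left(12 + 4\right) = \frac{-4 + \frac{1}{-7} + 3 \left(\frac{1}{-7}\right)^{2}}{4} \cdot 16 = \frac{-4 - \frac{1}{7} + 3 \left(- \frac{1}{7}\right)^{2}}{4} \cdot 16 = \frac{-4 - \frac{1}{7} + 3 \cdot \frac{1}{49}}{4} \cdot 16 = \frac{-4 - \frac{1}{7} + \frac{3}{49}}{4} \cdot 16 = \frac{1}{4} \left(- \frac{200}{49}\right) 16 = \left(- \frac{50}{49}\right) 16 = - \frac{800}{49}$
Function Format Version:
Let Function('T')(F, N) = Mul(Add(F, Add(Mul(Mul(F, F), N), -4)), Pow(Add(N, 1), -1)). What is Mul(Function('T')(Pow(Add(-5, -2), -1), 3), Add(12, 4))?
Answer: Rational(-800, 49) ≈ -16.327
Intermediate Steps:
Function('T')(F, N) = Mul(Pow(Add(1, N), -1), Add(-4, F, Mul(N, Pow(F, 2)))) (Function('T')(F, N) = Mul(Add(F, Add(Mul(Pow(F, 2), N), -4)), Pow(Add(1, N), -1)) = Mul(Add(F, Add(Mul(N, Pow(F, 2)), -4)), Pow(Add(1, N), -1)) = Mul(Add(F, Add(-4, Mul(N, Pow(F, 2)))), Pow(Add(1, N), -1)) = Mul(Add(-4, F, Mul(N, Pow(F, 2))), Pow(Add(1, N), -1)) = Mul(Pow(Add(1, N), -1), Add(-4, F, Mul(N, Pow(F, 2)))))
Mul(Function('T')(Pow(Add(-5, -2), -1), 3), Add(12, 4)) = Mul(Mul(Pow(Add(1, 3), -1), Add(-4, Pow(Add(-5, -2), -1), Mul(3, Pow(Pow(Add(-5, -2), -1), 2)))), Add(12, 4)) = Mul(Mul(Pow(4, -1), Add(-4, Pow(-7, -1), Mul(3, Pow(Pow(-7, -1), 2)))), 16) = Mul(Mul(Rational(1, 4), Add(-4, Rational(-1, 7), Mul(3, Pow(Rational(-1, 7), 2)))), 16) = Mul(Mul(Rational(1, 4), Add(-4, Rational(-1, 7), Mul(3, Rational(1, 49)))), 16) = Mul(Mul(Rational(1, 4), Add(-4, Rational(-1, 7), Rational(3, 49))), 16) = Mul(Mul(Rational(1, 4), Rational(-200, 49)), 16) = Mul(Rational(-50, 49), 16) = Rational(-800, 49)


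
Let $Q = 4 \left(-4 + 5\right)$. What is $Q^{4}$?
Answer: $256$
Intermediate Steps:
$Q = 4$ ($Q = 4 \cdot 1 = 4$)
$Q^{4} = 4^{4} = 256$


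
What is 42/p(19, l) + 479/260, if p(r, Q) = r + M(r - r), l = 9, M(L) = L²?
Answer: 20021/4940 ≈ 4.0528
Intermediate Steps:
p(r, Q) = r (p(r, Q) = r + (r - r)² = r + 0² = r + 0 = r)
42/p(19, l) + 479/260 = 42/19 + 479/260 = 20021/4940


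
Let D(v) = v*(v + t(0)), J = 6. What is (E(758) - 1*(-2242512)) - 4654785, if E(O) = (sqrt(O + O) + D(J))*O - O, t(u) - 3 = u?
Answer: -2372099 + 1516*sqrt(379) ≈ -2.3426e+6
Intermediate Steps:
t(u) = 3 + u
D(v) = v*(3 + v) (D(v) = v*(v + (3 + 0)) = v*(v + 3) = v*(3 + v))
E(O) = -O + O*(54 + sqrt(2)*sqrt(O)) (E(O) = (sqrt(O + O) + 6*(3 + 6))*O - O = (sqrt(2*O) + 6*9)*O - O = (sqrt(2)*sqrt(O) + 54)*O - O = (54 + sqrt(2)*sqrt(O))*O - O = O*(54 + sqrt(2)*sqrt(O)) - O = -O + O*(54 + sqrt(2)*sqrt(O)))
(E(758) - 1*(-2242512)) - 4654785 = ((53*758 + sqrt(2)*758**(3/2)) - 1*(-2242512)) - 4654785 = ((40174 + sqrt(2)*(758*sqrt(758))) + 2242512) - 4654785 = ((40174 + 1516*sqrt(379)) + 2242512) - 4654785 = (2282686 + 1516*sqrt(379)) - 4654785 = -2372099 + 1516*sqrt(379)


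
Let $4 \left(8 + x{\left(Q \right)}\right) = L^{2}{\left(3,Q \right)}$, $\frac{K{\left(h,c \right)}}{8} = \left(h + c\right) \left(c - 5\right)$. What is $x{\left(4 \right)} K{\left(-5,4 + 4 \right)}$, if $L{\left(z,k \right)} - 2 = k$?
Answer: $72$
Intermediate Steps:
$K{\left(h,c \right)} = 8 \left(-5 + c\right) \left(c + h\right)$ ($K{\left(h,c \right)} = 8 \left(h + c\right) \left(c - 5\right) = 8 \left(c + h\right) \left(-5 + c\right) = 8 \left(-5 + c\right) \left(c + h\right)$)
$L{\left(z,k \right)} = 2 + k$
$x{\left(Q \right)} = -8 + \frac{\left(2 + Q\right)^{2}}{4}$
$x{\left(4 \right)} K{\left(-5,4 + 4 \right)} = \left(-8 + \frac{\left(2 + 4\right)^{2}}{4}\right) \left(- 40 \left(4 + 4\right) - -200 + 8 \left(4 + 4\right)^{2} + 8 \left(4 + 4\right) \left(-5\right)\right) = \left(-8 + \frac{6^{2}}{4}\right) \left(\left(-40\right) 8 + 200 + 8 \cdot 8^{2} + 8 \cdot 8 \left(-5\right)\right) = \left(-8 + \frac{1}{4} \cdot 36\right) \left(-320 + 200 + 8 \cdot 64 - 320\right) = \left(-8 + 9\right) \left(-320 + 200 + 512 - 320\right) = 1 \cdot 72 = 72$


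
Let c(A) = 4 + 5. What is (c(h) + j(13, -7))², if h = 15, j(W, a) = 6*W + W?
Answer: 10000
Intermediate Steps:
j(W, a) = 7*W
c(A) = 9
(c(h) + j(13, -7))² = (9 + 7*13)² = (9 + 91)² = 100² = 10000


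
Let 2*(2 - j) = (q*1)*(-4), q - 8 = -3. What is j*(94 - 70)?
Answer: 288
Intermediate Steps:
q = 5 (q = 8 - 3 = 5)
j = 12 (j = 2 - 5*1*(-4)/2 = 2 - 5*(-4)/2 = 2 - ½*(-20) = 2 + 10 = 12)
j*(94 - 70) = 12*(94 - 70) = 12*24 = 288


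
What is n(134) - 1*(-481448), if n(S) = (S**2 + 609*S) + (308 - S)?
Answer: 581184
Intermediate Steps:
n(S) = 308 + S**2 + 608*S
n(134) - 1*(-481448) = (308 + 134**2 + 608*134) - 1*(-481448) = (308 + 17956 + 81472) + 481448 = 99736 + 481448 = 581184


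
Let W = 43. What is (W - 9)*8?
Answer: 272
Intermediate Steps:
(W - 9)*8 = (43 - 9)*8 = 34*8 = 272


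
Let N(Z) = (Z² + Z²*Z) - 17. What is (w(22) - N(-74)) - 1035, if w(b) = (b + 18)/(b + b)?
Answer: 4386040/11 ≈ 3.9873e+5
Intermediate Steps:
w(b) = (18 + b)/(2*b) (w(b) = (18 + b)/((2*b)) = (18 + b)*(1/(2*b)) = (18 + b)/(2*b))
N(Z) = -17 + Z² + Z³ (N(Z) = (Z² + Z³) - 17 = -17 + Z² + Z³)
(w(22) - N(-74)) - 1035 = ((½)*(18 + 22)/22 - (-17 + (-74)² + (-74)³)) - 1035 = ((½)*(1/22)*40 - (-17 + 5476 - 405224)) - 1035 = (10/11 - 1*(-399765)) - 1035 = (10/11 + 399765) - 1035 = 4397425/11 - 1035 = 4386040/11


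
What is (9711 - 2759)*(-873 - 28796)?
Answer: -206258888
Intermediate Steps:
(9711 - 2759)*(-873 - 28796) = 6952*(-29669) = -206258888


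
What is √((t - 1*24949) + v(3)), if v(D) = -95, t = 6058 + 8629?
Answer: I*√10357 ≈ 101.77*I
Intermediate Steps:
t = 14687
√((t - 1*24949) + v(3)) = √((14687 - 1*24949) - 95) = √((14687 - 24949) - 95) = √(-10262 - 95) = √(-10357) = I*√10357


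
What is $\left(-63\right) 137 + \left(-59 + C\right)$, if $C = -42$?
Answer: $-8732$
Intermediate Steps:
$\left(-63\right) 137 + \left(-59 + C\right) = \left(-63\right) 137 - 101 = -8631 - 101 = -8732$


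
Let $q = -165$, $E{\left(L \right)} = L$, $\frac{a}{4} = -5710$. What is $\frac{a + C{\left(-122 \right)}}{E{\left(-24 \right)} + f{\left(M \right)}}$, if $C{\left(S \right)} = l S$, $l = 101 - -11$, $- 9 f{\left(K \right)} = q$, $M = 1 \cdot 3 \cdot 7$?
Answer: $\frac{109512}{17} \approx 6441.9$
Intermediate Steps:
$a = -22840$ ($a = 4 \left(-5710\right) = -22840$)
$M = 21$ ($M = 3 \cdot 7 = 21$)
$f{\left(K \right)} = \frac{55}{3}$ ($f{\left(K \right)} = \left(- \frac{1}{9}\right) \left(-165\right) = \frac{55}{3}$)
$l = 112$ ($l = 101 + 11 = 112$)
$C{\left(S \right)} = 112 S$
$\frac{a + C{\left(-122 \right)}}{E{\left(-24 \right)} + f{\left(M \right)}} = \frac{-22840 + 112 \left(-122\right)}{-24 + \frac{55}{3}} = \frac{-22840 - 13664}{- \frac{17}{3}} = \left(-36504\right) \left(- \frac{3}{17}\right) = \frac{109512}{17}$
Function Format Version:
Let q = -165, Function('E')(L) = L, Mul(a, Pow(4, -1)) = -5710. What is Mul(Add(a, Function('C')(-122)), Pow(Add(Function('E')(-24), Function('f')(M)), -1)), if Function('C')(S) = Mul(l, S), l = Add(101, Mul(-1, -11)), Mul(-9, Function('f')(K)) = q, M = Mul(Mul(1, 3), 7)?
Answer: Rational(109512, 17) ≈ 6441.9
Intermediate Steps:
a = -22840 (a = Mul(4, -5710) = -22840)
M = 21 (M = Mul(3, 7) = 21)
Function('f')(K) = Rational(55, 3) (Function('f')(K) = Mul(Rational(-1, 9), -165) = Rational(55, 3))
l = 112 (l = Add(101, 11) = 112)
Function('C')(S) = Mul(112, S)
Mul(Add(a, Function('C')(-122)), Pow(Add(Function('E')(-24), Function('f')(M)), -1)) = Mul(Add(-22840, Mul(112, -122)), Pow(Add(-24, Rational(55, 3)), -1)) = Mul(Add(-22840, -13664), Pow(Rational(-17, 3), -1)) = Mul(-36504, Rational(-3, 17)) = Rational(109512, 17)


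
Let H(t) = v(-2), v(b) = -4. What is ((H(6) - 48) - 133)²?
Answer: 34225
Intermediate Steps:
H(t) = -4
((H(6) - 48) - 133)² = ((-4 - 48) - 133)² = (-52 - 133)² = (-185)² = 34225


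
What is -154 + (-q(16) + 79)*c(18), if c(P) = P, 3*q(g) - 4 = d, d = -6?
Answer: 1280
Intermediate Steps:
q(g) = -⅔ (q(g) = 4/3 + (⅓)*(-6) = 4/3 - 2 = -⅔)
-154 + (-q(16) + 79)*c(18) = -154 + (-1*(-⅔) + 79)*18 = -154 + (⅔ + 79)*18 = -154 + (239/3)*18 = -154 + 1434 = 1280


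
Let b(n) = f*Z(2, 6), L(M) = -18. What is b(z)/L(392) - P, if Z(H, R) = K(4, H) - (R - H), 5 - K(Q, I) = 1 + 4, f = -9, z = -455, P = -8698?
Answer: 8696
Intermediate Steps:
K(Q, I) = 0 (K(Q, I) = 5 - (1 + 4) = 5 - 1*5 = 5 - 5 = 0)
Z(H, R) = H - R (Z(H, R) = 0 - (R - H) = 0 + (H - R) = H - R)
b(n) = 36 (b(n) = -9*(2 - 1*6) = -9*(2 - 6) = -9*(-4) = 36)
b(z)/L(392) - P = 36/(-18) - 1*(-8698) = 36*(-1/18) + 8698 = -2 + 8698 = 8696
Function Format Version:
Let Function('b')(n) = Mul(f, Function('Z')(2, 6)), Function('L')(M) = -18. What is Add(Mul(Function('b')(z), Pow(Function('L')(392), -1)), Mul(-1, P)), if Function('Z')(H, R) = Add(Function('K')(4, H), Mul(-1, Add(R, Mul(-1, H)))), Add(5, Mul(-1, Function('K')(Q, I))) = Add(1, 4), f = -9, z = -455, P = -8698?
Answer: 8696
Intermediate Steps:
Function('K')(Q, I) = 0 (Function('K')(Q, I) = Add(5, Mul(-1, Add(1, 4))) = Add(5, Mul(-1, 5)) = Add(5, -5) = 0)
Function('Z')(H, R) = Add(H, Mul(-1, R)) (Function('Z')(H, R) = Add(0, Mul(-1, Add(R, Mul(-1, H)))) = Add(0, Add(H, Mul(-1, R))) = Add(H, Mul(-1, R)))
Function('b')(n) = 36 (Function('b')(n) = Mul(-9, Add(2, Mul(-1, 6))) = Mul(-9, Add(2, -6)) = Mul(-9, -4) = 36)
Add(Mul(Function('b')(z), Pow(Function('L')(392), -1)), Mul(-1, P)) = Add(Mul(36, Pow(-18, -1)), Mul(-1, -8698)) = Add(Mul(36, Rational(-1, 18)), 8698) = Add(-2, 8698) = 8696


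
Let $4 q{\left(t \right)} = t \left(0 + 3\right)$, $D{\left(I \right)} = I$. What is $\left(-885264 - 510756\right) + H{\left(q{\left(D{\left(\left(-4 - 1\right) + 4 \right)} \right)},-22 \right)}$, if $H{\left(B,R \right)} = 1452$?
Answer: $-1394568$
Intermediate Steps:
$q{\left(t \right)} = \frac{3 t}{4}$ ($q{\left(t \right)} = \frac{t \left(0 + 3\right)}{4} = \frac{t 3}{4} = \frac{3 t}{4}$)
$\left(-885264 - 510756\right) + H{\left(q{\left(D{\left(\left(-4 - 1\right) + 4 \right)} \right)},-22 \right)} = \left(-885264 - 510756\right) + 1452 = -1396020 + 1452 = -1394568$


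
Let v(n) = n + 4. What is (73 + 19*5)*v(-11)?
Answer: -1176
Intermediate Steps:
v(n) = 4 + n
(73 + 19*5)*v(-11) = (73 + 19*5)*(4 - 11) = (73 + 95)*(-7) = 168*(-7) = -1176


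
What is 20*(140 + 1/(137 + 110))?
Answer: 691620/247 ≈ 2800.1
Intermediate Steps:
20*(140 + 1/(137 + 110)) = 20*(140 + 1/247) = 20*(34581/247) = 691620/247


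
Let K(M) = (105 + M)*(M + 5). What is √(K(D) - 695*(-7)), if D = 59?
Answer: √15361 ≈ 123.94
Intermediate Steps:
K(M) = (5 + M)*(105 + M) (K(M) = (105 + M)*(5 + M) = (5 + M)*(105 + M))
√(K(D) - 695*(-7)) = √((525 + 59² + 110*59) - 695*(-7)) = √((525 + 3481 + 6490) + 4865) = √(10496 + 4865) = √15361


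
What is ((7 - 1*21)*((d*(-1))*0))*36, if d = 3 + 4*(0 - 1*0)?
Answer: 0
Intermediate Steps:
d = 3 (d = 3 + 4*(0 + 0) = 3 + 4*0 = 3 + 0 = 3)
((7 - 1*21)*((d*(-1))*0))*36 = ((7 - 1*21)*((3*(-1))*0))*36 = ((7 - 21)*(-3*0))*36 = -14*0*36 = 0*36 = 0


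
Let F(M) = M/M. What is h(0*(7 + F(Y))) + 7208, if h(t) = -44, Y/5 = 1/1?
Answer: 7164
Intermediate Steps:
Y = 5 (Y = 5*(1/1) = 5*(1*1) = 5*1 = 5)
F(M) = 1
h(0*(7 + F(Y))) + 7208 = -44 + 7208 = 7164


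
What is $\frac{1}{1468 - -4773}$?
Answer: $\frac{1}{6241} \approx 0.00016023$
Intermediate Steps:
$\frac{1}{1468 - -4773} = \frac{1}{1468 + 4773} = \frac{1}{6241}$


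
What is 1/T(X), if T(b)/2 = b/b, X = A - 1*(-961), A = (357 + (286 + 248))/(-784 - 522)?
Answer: ½ ≈ 0.50000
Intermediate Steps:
A = -891/1306 (A = (357 + 534)/(-1306) = 891*(-1/1306) = -891/1306 ≈ -0.68224)
X = 1254175/1306 (X = -891/1306 - 1*(-961) = -891/1306 + 961 = 1254175/1306 ≈ 960.32)
T(b) = 2 (T(b) = 2*(b/b) = 2*1 = 2)
1/T(X) = 1/2 = ½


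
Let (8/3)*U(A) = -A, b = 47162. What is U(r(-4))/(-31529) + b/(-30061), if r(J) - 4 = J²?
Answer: -2973490481/1895586538 ≈ -1.5686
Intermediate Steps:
r(J) = 4 + J²
U(A) = -3*A/8 (U(A) = 3*(-A)/8 = -3*A/8)
U(r(-4))/(-31529) + b/(-30061) = -3*(4 + (-4)²)/8/(-31529) + 47162/(-30061) = -3*(4 + 16)/8*(-1/31529) + 47162*(-1/30061) = -3/8*20*(-1/31529) - 47162/30061 = -15/2*(-1/31529) - 47162/30061 = 15/63058 - 47162/30061 = -2973490481/1895586538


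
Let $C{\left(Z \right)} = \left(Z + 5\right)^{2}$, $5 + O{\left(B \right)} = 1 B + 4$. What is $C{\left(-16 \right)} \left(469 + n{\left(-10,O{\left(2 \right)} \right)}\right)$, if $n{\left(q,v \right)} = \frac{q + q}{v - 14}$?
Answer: $\frac{740157}{13} \approx 56935.0$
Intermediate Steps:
$O{\left(B \right)} = -1 + B$ ($O{\left(B \right)} = -5 + \left(1 B + 4\right) = -5 + \left(B + 4\right) = -5 + \left(4 + B\right) = -1 + B$)
$n{\left(q,v \right)} = \frac{2 q}{-14 + v}$
$C{\left(Z \right)} = \left(5 + Z\right)^{2}$
$C{\left(-16 \right)} \left(469 + n{\left(-10,O{\left(2 \right)} \right)}\right) = \left(5 - 16\right)^{2} \left(469 + 2 \left(-10\right) \frac{1}{-14 + \left(-1 + 2\right)}\right) = \left(-11\right)^{2} \left(469 + 2 \left(-10\right) \frac{1}{-14 + 1}\right) = 121 \left(469 + 2 \left(-10\right) \frac{1}{-13}\right) = 121 \left(469 + 2 \left(-10\right) \left(- \frac{1}{13}\right)\right) = 121 \left(469 + \frac{20}{13}\right) = 121 \cdot \frac{6117}{13} = \frac{740157}{13}$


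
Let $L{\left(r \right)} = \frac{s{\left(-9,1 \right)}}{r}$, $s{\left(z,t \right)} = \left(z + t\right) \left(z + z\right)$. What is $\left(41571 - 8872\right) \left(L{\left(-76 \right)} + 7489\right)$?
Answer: $244820855$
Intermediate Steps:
$s{\left(z,t \right)} = 2 z \left(t + z\right)$ ($s{\left(z,t \right)} = \left(t + z\right) 2 z = 2 z \left(t + z\right)$)
$L{\left(r \right)} = \frac{144}{r}$ ($L{\left(r \right)} = \frac{2 \left(-9\right) \left(1 - 9\right)}{r} = \frac{2 \left(-9\right) \left(-8\right)}{r} = \frac{144}{r}$)
$\left(41571 - 8872\right) \left(L{\left(-76 \right)} + 7489\right) = \left(41571 - 8872\right) \left(\frac{144}{-76} + 7489\right) = 32699 \left(144 \left(- \frac{1}{76}\right) + 7489\right) = 32699 \left(- \frac{36}{19} + 7489\right) = 32699 \cdot \frac{142255}{19} = 244820855$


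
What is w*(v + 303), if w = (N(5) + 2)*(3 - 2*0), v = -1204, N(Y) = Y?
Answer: -18921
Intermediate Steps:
w = 21 (w = (5 + 2)*(3 - 2*0) = 7*(3 + 0) = 7*3 = 21)
w*(v + 303) = 21*(-1204 + 303) = 21*(-901) = -18921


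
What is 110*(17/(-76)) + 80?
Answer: 2105/38 ≈ 55.395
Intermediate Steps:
110*(17/(-76)) + 80 = 110*(17*(-1/76)) + 80 = 110*(-17/76) + 80 = -935/38 + 80 = 2105/38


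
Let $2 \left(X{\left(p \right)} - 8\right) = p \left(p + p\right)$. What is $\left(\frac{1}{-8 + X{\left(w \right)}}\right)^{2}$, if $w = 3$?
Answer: $\frac{1}{81} \approx 0.012346$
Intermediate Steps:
$X{\left(p \right)} = 8 + p^{2}$ ($X{\left(p \right)} = 8 + \frac{p \left(p + p\right)}{2} = 8 + \frac{p 2 p}{2} = 8 + \frac{2 p^{2}}{2} = 8 + p^{2}$)
$\left(\frac{1}{-8 + X{\left(w \right)}}\right)^{2} = \left(\frac{1}{-8 + \left(8 + 3^{2}\right)}\right)^{2} = \left(\frac{1}{-8 + \left(8 + 9\right)}\right)^{2} = \left(\frac{1}{-8 + 17}\right)^{2} = \left(\frac{1}{9}\right)^{2} = \frac{1}{81}$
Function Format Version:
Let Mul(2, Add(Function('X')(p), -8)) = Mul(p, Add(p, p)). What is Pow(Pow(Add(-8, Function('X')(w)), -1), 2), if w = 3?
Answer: Rational(1, 81) ≈ 0.012346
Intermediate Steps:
Function('X')(p) = Add(8, Pow(p, 2)) (Function('X')(p) = Add(8, Mul(Rational(1, 2), Mul(p, Add(p, p)))) = Add(8, Mul(Rational(1, 2), Mul(p, Mul(2, p)))) = Add(8, Mul(Rational(1, 2), Mul(2, Pow(p, 2)))) = Add(8, Pow(p, 2)))
Pow(Pow(Add(-8, Function('X')(w)), -1), 2) = Pow(Pow(Add(-8, Add(8, Pow(3, 2))), -1), 2) = Pow(Pow(Add(-8, Add(8, 9)), -1), 2) = Pow(Pow(Add(-8, 17), -1), 2) = Pow(Pow(9, -1), 2) = Pow(Rational(1, 9), 2) = Rational(1, 81)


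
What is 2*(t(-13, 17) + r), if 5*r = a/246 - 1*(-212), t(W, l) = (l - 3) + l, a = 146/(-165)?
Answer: 14896384/101475 ≈ 146.80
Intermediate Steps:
a = -146/165 (a = 146*(-1/165) = -146/165 ≈ -0.88485)
t(W, l) = -3 + 2*l (t(W, l) = (-3 + l) + l = -3 + 2*l)
r = 4302467/101475 (r = (-146/165/246 - 1*(-212))/5 = (-146/165*1/246 + 212)/5 = (-73/20295 + 212)/5 = (1/5)*(4302467/20295) = 4302467/101475 ≈ 42.399)
2*(t(-13, 17) + r) = 2*((-3 + 2*17) + 4302467/101475) = 2*((-3 + 34) + 4302467/101475) = 2*(31 + 4302467/101475) = 2*(7448192/101475) = 14896384/101475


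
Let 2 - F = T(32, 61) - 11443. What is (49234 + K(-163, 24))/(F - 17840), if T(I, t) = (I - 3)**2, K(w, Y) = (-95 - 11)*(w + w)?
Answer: -4655/402 ≈ -11.580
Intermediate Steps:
K(w, Y) = -212*w
T(I, t) = (-3 + I)**2
F = 10604 (F = 2 - ((-3 + 32)**2 - 11443) = 2 - (29**2 - 11443) = 2 - (841 - 11443) = 2 - 1*(-10602) = 2 + 10602 = 10604)
(49234 + K(-163, 24))/(F - 17840) = (49234 - 212*(-163))/(10604 - 17840) = (49234 + 34556)/(-7236) = 83790*(-1/7236) = -4655/402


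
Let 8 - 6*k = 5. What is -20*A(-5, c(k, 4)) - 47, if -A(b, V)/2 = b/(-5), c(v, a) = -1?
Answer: -7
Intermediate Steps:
k = ½ (k = 4/3 - ⅙*5 = 4/3 - ⅚ = ½ ≈ 0.50000)
A(b, V) = 2*b/5 (A(b, V) = -2*b/(-5) = -2*b*(-1)/5 = -(-2)*b/5 = 2*b/5)
-20*A(-5, c(k, 4)) - 47 = -8*(-5) - 47 = -20*(-2) - 47 = 40 - 47 = -7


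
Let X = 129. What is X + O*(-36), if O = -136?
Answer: 5025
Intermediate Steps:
X + O*(-36) = 129 - 136*(-36) = 129 + 4896 = 5025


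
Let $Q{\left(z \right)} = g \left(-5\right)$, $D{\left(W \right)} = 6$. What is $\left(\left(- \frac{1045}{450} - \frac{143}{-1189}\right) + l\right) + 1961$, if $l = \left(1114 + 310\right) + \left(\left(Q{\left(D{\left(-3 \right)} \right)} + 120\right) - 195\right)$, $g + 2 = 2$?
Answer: $\frac{353967469}{107010} \approx 3307.8$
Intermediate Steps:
$g = 0$ ($g = -2 + 2 = 0$)
$Q{\left(z \right)} = 0$ ($Q{\left(z \right)} = 0 \left(-5\right) = 0$)
$l = 1349$ ($l = \left(1114 + 310\right) + \left(\left(0 + 120\right) - 195\right) = 1424 + \left(120 - 195\right) = 1424 - 75 = 1349$)
$\left(\left(- \frac{1045}{450} - \frac{143}{-1189}\right) + l\right) + 1961 = \left(\left(- \frac{1045}{450} - \frac{143}{-1189}\right) + 1349\right) + 1961 = \left(\left(\left(-1045\right) \frac{1}{450} - - \frac{143}{1189}\right) + 1349\right) + 1961 = \left(\left(- \frac{209}{90} + \frac{143}{1189}\right) + 1349\right) + 1961 = \left(- \frac{235631}{107010} + 1349\right) + 1961 = \frac{144120859}{107010} + 1961 = \frac{353967469}{107010}$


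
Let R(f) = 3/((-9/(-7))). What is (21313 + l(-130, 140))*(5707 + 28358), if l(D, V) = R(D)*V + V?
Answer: 741924345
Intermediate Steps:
R(f) = 7/3 (R(f) = 3/((-9*(-⅐))) = 3/(9/7) = 3*(7/9) = 7/3)
l(D, V) = 10*V/3 (l(D, V) = 7*V/3 + V = 10*V/3)
(21313 + l(-130, 140))*(5707 + 28358) = (21313 + (10/3)*140)*(5707 + 28358) = (21313 + 1400/3)*34065 = (65339/3)*34065 = 741924345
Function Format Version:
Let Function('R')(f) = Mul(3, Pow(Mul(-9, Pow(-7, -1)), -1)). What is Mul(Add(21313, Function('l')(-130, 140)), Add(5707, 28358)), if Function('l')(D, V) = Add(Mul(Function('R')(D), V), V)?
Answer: 741924345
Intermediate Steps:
Function('R')(f) = Rational(7, 3) (Function('R')(f) = Mul(3, Pow(Mul(-9, Rational(-1, 7)), -1)) = Mul(3, Pow(Rational(9, 7), -1)) = Mul(3, Rational(7, 9)) = Rational(7, 3))
Function('l')(D, V) = Mul(Rational(10, 3), V) (Function('l')(D, V) = Add(Mul(Rational(7, 3), V), V) = Mul(Rational(10, 3), V))
Mul(Add(21313, Function('l')(-130, 140)), Add(5707, 28358)) = Mul(Add(21313, Mul(Rational(10, 3), 140)), Add(5707, 28358)) = Mul(Add(21313, Rational(1400, 3)), 34065) = Mul(Rational(65339, 3), 34065) = 741924345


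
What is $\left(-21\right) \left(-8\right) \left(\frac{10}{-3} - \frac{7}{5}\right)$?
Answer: $- \frac{3976}{5} \approx -795.2$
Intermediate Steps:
$\left(-21\right) \left(-8\right) \left(\frac{10}{-3} - \frac{7}{5}\right) = 168 \left(10 \left(- \frac{1}{3}\right) - \frac{7}{5}\right) = 168 \left(- \frac{10}{3} - \frac{7}{5}\right) = 168 \left(- \frac{71}{15}\right) = - \frac{3976}{5}$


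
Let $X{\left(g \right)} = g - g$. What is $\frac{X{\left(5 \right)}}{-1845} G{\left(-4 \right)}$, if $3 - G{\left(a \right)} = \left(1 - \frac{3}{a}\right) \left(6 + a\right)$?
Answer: $0$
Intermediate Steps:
$G{\left(a \right)} = 3 - \left(1 - \frac{3}{a}\right) \left(6 + a\right)$
$X{\left(g \right)} = 0$
$\frac{X{\left(5 \right)}}{-1845} G{\left(-4 \right)} = \frac{0}{-1845} \left(\left(-1\right) \left(-4\right) + \frac{18}{-4}\right) = 0 \left(- \frac{1}{1845}\right) \left(4 + 18 \left(- \frac{1}{4}\right)\right) = 0 \left(4 - \frac{9}{2}\right) = 0 \left(- \frac{1}{2}\right) = 0$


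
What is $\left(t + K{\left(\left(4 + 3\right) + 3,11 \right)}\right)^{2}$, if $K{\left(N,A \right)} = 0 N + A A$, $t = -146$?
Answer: $625$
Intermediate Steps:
$K{\left(N,A \right)} = A^{2}$ ($K{\left(N,A \right)} = 0 + A^{2} = A^{2}$)
$\left(t + K{\left(\left(4 + 3\right) + 3,11 \right)}\right)^{2} = \left(-146 + 11^{2}\right)^{2} = \left(-146 + 121\right)^{2} = \left(-25\right)^{2} = 625$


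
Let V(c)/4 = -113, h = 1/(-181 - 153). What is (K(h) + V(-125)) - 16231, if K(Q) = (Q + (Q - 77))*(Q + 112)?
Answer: -705799197/27889 ≈ -25307.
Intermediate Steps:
h = -1/334 (h = 1/(-334) = -1/334 ≈ -0.0029940)
K(Q) = (-77 + 2*Q)*(112 + Q) (K(Q) = (Q + (-77 + Q))*(112 + Q) = (-77 + 2*Q)*(112 + Q))
V(c) = -452 (V(c) = 4*(-113) = -452)
(K(h) + V(-125)) - 16231 = ((-8624 + 2*(-1/334)² + 147*(-1/334)) - 452) - 16231 = ((-8624 + 2*(1/111556) - 147/334) - 452) - 16231 = ((-8624 + 1/55778 - 147/334) - 452) - 16231 = (-240527010/27889 - 452) - 16231 = -253132838/27889 - 16231 = -705799197/27889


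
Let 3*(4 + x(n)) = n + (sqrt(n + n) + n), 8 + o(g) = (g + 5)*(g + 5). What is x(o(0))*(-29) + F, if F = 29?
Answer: -551/3 - 29*sqrt(34)/3 ≈ -240.03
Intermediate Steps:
o(g) = -8 + (5 + g)**2 (o(g) = -8 + (g + 5)*(g + 5) = -8 + (5 + g)*(5 + g) = -8 + (5 + g)**2)
x(n) = -4 + 2*n/3 + sqrt(2)*sqrt(n)/3 (x(n) = -4 + (n + (sqrt(n + n) + n))/3 = -4 + (n + (sqrt(2*n) + n))/3 = -4 + (n + (sqrt(2)*sqrt(n) + n))/3 = -4 + (n + (n + sqrt(2)*sqrt(n)))/3 = -4 + (2*n + sqrt(2)*sqrt(n))/3 = -4 + (2*n/3 + sqrt(2)*sqrt(n)/3) = -4 + 2*n/3 + sqrt(2)*sqrt(n)/3)
x(o(0))*(-29) + F = (-4 + 2*(-8 + (5 + 0)**2)/3 + sqrt(2)*sqrt(-8 + (5 + 0)**2)/3)*(-29) + 29 = (-4 + 2*(-8 + 5**2)/3 + sqrt(2)*sqrt(-8 + 5**2)/3)*(-29) + 29 = (-4 + 2*(-8 + 25)/3 + sqrt(2)*sqrt(-8 + 25)/3)*(-29) + 29 = (-4 + (2/3)*17 + sqrt(2)*sqrt(17)/3)*(-29) + 29 = (-4 + 34/3 + sqrt(34)/3)*(-29) + 29 = (22/3 + sqrt(34)/3)*(-29) + 29 = (-638/3 - 29*sqrt(34)/3) + 29 = -551/3 - 29*sqrt(34)/3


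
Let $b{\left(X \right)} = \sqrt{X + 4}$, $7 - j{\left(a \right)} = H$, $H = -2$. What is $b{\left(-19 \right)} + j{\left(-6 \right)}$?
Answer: $9 + i \sqrt{15} \approx 9.0 + 3.873 i$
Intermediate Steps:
$j{\left(a \right)} = 9$ ($j{\left(a \right)} = 7 - -2 = 7 + 2 = 9$)
$b{\left(X \right)} = \sqrt{4 + X}$
$b{\left(-19 \right)} + j{\left(-6 \right)} = \sqrt{4 - 19} + 9 = \sqrt{-15} + 9 = i \sqrt{15} + 9 = 9 + i \sqrt{15}$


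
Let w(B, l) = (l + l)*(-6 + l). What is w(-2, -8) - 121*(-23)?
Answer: 3007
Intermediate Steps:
w(B, l) = 2*l*(-6 + l) (w(B, l) = (2*l)*(-6 + l) = 2*l*(-6 + l))
w(-2, -8) - 121*(-23) = 2*(-8)*(-6 - 8) - 121*(-23) = 2*(-8)*(-14) + 2783 = 224 + 2783 = 3007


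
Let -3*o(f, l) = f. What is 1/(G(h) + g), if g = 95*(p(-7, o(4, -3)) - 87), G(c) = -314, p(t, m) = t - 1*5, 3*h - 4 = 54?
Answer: -1/9719 ≈ -0.00010289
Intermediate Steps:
h = 58/3 (h = 4/3 + (⅓)*54 = 4/3 + 18 = 58/3 ≈ 19.333)
o(f, l) = -f/3
p(t, m) = -5 + t (p(t, m) = t - 5 = -5 + t)
g = -9405 (g = 95*((-5 - 7) - 87) = 95*(-12 - 87) = 95*(-99) = -9405)
1/(G(h) + g) = 1/(-314 - 9405) = 1/(-9719) = -1/9719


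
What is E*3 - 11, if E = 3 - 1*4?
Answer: -14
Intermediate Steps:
E = -1 (E = 3 - 4 = -1)
E*3 - 11 = -1*3 - 11 = -3 - 11 = -14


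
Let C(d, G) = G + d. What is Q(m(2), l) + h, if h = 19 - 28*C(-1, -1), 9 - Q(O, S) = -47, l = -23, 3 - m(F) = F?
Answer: 131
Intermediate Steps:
m(F) = 3 - F
Q(O, S) = 56 (Q(O, S) = 9 - 1*(-47) = 9 + 47 = 56)
h = 75 (h = 19 - 28*(-1 - 1) = 19 - 28*(-2) = 19 + 56 = 75)
Q(m(2), l) + h = 56 + 75 = 131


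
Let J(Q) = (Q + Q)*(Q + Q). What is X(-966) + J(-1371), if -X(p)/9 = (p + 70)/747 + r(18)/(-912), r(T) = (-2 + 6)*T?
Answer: 23713587145/3154 ≈ 7.5186e+6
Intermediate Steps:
r(T) = 4*T
J(Q) = 4*Q**2 (J(Q) = (2*Q)*(2*Q) = 4*Q**2)
X(p) = -419/3154 - p/83 (X(p) = -9*((p + 70)/747 + (4*18)/(-912)) = -9*((70 + p)*(1/747) + 72*(-1/912)) = -9*((70/747 + p/747) - 3/38) = -9*(419/28386 + p/747) = -419/3154 - p/83)
X(-966) + J(-1371) = (-419/3154 - 1/83*(-966)) + 4*(-1371)**2 = (-419/3154 + 966/83) + 4*1879641 = 36289/3154 + 7518564 = 23713587145/3154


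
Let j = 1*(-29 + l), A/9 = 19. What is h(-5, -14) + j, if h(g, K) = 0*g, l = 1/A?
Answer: -4958/171 ≈ -28.994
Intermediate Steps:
A = 171 (A = 9*19 = 171)
l = 1/171 ≈ 0.0058480
h(g, K) = 0
j = -4958/171 (j = 1*(-29 + 1/171) = 1*(-4958/171) = -4958/171 ≈ -28.994)
h(-5, -14) + j = 0 - 4958/171 = -4958/171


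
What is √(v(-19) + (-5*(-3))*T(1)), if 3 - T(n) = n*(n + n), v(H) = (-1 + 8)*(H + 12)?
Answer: I*√34 ≈ 5.8309*I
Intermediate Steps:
v(H) = 84 + 7*H (v(H) = 7*(12 + H) = 84 + 7*H)
T(n) = 3 - 2*n² (T(n) = 3 - n*(n + n) = 3 - n*2*n = 3 - 2*n²)
√(v(-19) + (-5*(-3))*T(1)) = √((84 + 7*(-19)) + (-5*(-3))*(3 - 2*1²)) = √((84 - 133) + 15*(3 - 2*1)) = √(-49 + 15*(3 - 2)) = √(-49 + 15*1) = √(-49 + 15) = √(-34) = I*√34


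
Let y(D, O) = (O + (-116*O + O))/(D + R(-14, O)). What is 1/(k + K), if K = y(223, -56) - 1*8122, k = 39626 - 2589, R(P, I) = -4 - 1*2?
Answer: 31/897277 ≈ 3.4549e-5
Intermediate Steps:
R(P, I) = -6 (R(P, I) = -4 - 2 = -6)
y(D, O) = -114*O/(-6 + D) (y(D, O) = (O + (-116*O + O))/(D - 6) = (O - 115*O)/(-6 + D) = (-114*O)/(-6 + D) = -114*O/(-6 + D))
k = 37037
K = -250870/31 (K = -114*(-56)/(-6 + 223) - 1*8122 = -114*(-56)/217 - 8122 = -114*(-56)*1/217 - 8122 = 912/31 - 8122 = -250870/31 ≈ -8092.6)
1/(k + K) = 1/(37037 - 250870/31) = 1/(897277/31) = 31/897277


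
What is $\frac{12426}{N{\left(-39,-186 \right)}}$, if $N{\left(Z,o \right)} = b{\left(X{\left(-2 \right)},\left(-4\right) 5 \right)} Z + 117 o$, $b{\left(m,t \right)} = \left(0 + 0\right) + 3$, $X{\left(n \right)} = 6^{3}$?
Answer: $- \frac{4142}{7293} \approx -0.56794$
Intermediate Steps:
$X{\left(n \right)} = 216$
$b{\left(m,t \right)} = 3$ ($b{\left(m,t \right)} = 0 + 3 = 3$)
$N{\left(Z,o \right)} = 3 Z + 117 o$
$\frac{12426}{N{\left(-39,-186 \right)}} = \frac{12426}{3 \left(-39\right) + 117 \left(-186\right)} = \frac{12426}{-117 - 21762} = \frac{12426}{-21879} = 12426 \left(- \frac{1}{21879}\right) = - \frac{4142}{7293}$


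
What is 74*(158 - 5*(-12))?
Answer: 16132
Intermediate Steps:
74*(158 - 5*(-12)) = 74*(158 + 60) = 74*218 = 16132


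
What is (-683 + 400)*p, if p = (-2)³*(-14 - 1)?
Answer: -33960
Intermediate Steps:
p = 120 (p = -8*(-15) = 120)
(-683 + 400)*p = (-683 + 400)*120 = -283*120 = -33960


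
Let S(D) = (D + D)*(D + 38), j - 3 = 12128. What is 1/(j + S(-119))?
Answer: 1/31409 ≈ 3.1838e-5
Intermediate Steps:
j = 12131 (j = 3 + 12128 = 12131)
S(D) = 2*D*(38 + D) (S(D) = (2*D)*(38 + D) = 2*D*(38 + D))
1/(j + S(-119)) = 1/(12131 + 2*(-119)*(38 - 119)) = 1/(12131 + 2*(-119)*(-81)) = 1/(12131 + 19278) = 1/31409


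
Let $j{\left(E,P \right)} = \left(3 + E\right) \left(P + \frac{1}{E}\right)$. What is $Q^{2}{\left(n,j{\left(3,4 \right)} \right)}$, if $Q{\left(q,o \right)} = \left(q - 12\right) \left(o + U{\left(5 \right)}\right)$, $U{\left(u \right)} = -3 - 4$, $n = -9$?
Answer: $159201$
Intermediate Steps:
$U{\left(u \right)} = -7$ ($U{\left(u \right)} = -3 - 4 = -7$)
$Q{\left(q,o \right)} = \left(-12 + q\right) \left(-7 + o\right)$ ($Q{\left(q,o \right)} = \left(q - 12\right) \left(o - 7\right) = \left(-12 + q\right) \left(-7 + o\right)$)
$Q^{2}{\left(n,j{\left(3,4 \right)} \right)} = \left(84 - 12 \left(1 + 3 \cdot 4 + \frac{3}{3} + 3 \cdot 4\right) - -63 + \left(1 + 3 \cdot 4 + \frac{3}{3} + 3 \cdot 4\right) \left(-9\right)\right)^{2} = \left(84 - 12 \left(1 + 12 + 3 \cdot \frac{1}{3} + 12\right) + 63 + \left(1 + 12 + 3 \cdot \frac{1}{3} + 12\right) \left(-9\right)\right)^{2} = \left(84 - 12 \left(1 + 12 + 1 + 12\right) + 63 + \left(1 + 12 + 1 + 12\right) \left(-9\right)\right)^{2} = \left(84 - 312 + 63 + 26 \left(-9\right)\right)^{2} = \left(84 - 312 + 63 - 234\right)^{2} = \left(-399\right)^{2} = 159201$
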